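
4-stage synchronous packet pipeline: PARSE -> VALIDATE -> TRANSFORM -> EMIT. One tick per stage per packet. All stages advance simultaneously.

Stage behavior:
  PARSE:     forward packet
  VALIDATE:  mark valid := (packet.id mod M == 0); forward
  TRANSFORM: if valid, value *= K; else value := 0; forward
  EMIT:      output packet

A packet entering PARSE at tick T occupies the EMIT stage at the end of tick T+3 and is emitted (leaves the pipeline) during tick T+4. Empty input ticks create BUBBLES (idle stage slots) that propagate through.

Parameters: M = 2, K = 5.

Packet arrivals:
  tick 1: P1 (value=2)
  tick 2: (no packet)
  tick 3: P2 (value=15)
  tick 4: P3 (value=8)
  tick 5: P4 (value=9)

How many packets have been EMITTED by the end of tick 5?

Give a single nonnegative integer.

Answer: 1

Derivation:
Tick 1: [PARSE:P1(v=2,ok=F), VALIDATE:-, TRANSFORM:-, EMIT:-] out:-; in:P1
Tick 2: [PARSE:-, VALIDATE:P1(v=2,ok=F), TRANSFORM:-, EMIT:-] out:-; in:-
Tick 3: [PARSE:P2(v=15,ok=F), VALIDATE:-, TRANSFORM:P1(v=0,ok=F), EMIT:-] out:-; in:P2
Tick 4: [PARSE:P3(v=8,ok=F), VALIDATE:P2(v=15,ok=T), TRANSFORM:-, EMIT:P1(v=0,ok=F)] out:-; in:P3
Tick 5: [PARSE:P4(v=9,ok=F), VALIDATE:P3(v=8,ok=F), TRANSFORM:P2(v=75,ok=T), EMIT:-] out:P1(v=0); in:P4
Emitted by tick 5: ['P1']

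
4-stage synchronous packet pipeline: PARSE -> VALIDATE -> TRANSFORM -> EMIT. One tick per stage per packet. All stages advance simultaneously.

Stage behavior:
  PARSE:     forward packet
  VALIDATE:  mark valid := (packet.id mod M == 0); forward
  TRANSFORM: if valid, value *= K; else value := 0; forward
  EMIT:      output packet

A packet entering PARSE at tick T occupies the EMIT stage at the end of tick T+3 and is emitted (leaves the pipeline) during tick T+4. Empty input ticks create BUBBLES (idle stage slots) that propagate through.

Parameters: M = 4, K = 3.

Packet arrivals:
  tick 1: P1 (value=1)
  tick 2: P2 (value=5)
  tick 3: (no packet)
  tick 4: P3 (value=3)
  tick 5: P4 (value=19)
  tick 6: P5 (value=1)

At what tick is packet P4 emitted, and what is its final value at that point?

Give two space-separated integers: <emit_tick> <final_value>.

Tick 1: [PARSE:P1(v=1,ok=F), VALIDATE:-, TRANSFORM:-, EMIT:-] out:-; in:P1
Tick 2: [PARSE:P2(v=5,ok=F), VALIDATE:P1(v=1,ok=F), TRANSFORM:-, EMIT:-] out:-; in:P2
Tick 3: [PARSE:-, VALIDATE:P2(v=5,ok=F), TRANSFORM:P1(v=0,ok=F), EMIT:-] out:-; in:-
Tick 4: [PARSE:P3(v=3,ok=F), VALIDATE:-, TRANSFORM:P2(v=0,ok=F), EMIT:P1(v=0,ok=F)] out:-; in:P3
Tick 5: [PARSE:P4(v=19,ok=F), VALIDATE:P3(v=3,ok=F), TRANSFORM:-, EMIT:P2(v=0,ok=F)] out:P1(v=0); in:P4
Tick 6: [PARSE:P5(v=1,ok=F), VALIDATE:P4(v=19,ok=T), TRANSFORM:P3(v=0,ok=F), EMIT:-] out:P2(v=0); in:P5
Tick 7: [PARSE:-, VALIDATE:P5(v=1,ok=F), TRANSFORM:P4(v=57,ok=T), EMIT:P3(v=0,ok=F)] out:-; in:-
Tick 8: [PARSE:-, VALIDATE:-, TRANSFORM:P5(v=0,ok=F), EMIT:P4(v=57,ok=T)] out:P3(v=0); in:-
Tick 9: [PARSE:-, VALIDATE:-, TRANSFORM:-, EMIT:P5(v=0,ok=F)] out:P4(v=57); in:-
Tick 10: [PARSE:-, VALIDATE:-, TRANSFORM:-, EMIT:-] out:P5(v=0); in:-
P4: arrives tick 5, valid=True (id=4, id%4=0), emit tick 9, final value 57

Answer: 9 57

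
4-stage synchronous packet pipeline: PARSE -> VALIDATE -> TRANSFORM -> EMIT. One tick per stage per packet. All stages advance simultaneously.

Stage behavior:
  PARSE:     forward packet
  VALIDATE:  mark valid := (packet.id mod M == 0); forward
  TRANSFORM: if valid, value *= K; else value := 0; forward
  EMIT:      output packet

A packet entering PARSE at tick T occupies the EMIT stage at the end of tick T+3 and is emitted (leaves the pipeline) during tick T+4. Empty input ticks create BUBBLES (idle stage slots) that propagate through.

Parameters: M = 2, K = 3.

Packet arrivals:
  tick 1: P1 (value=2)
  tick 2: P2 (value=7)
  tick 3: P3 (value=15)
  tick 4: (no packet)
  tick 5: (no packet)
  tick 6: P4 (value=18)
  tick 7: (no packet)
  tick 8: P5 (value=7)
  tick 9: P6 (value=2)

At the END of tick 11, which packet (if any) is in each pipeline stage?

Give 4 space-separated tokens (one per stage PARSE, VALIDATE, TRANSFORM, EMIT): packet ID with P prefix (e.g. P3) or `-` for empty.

Answer: - - P6 P5

Derivation:
Tick 1: [PARSE:P1(v=2,ok=F), VALIDATE:-, TRANSFORM:-, EMIT:-] out:-; in:P1
Tick 2: [PARSE:P2(v=7,ok=F), VALIDATE:P1(v=2,ok=F), TRANSFORM:-, EMIT:-] out:-; in:P2
Tick 3: [PARSE:P3(v=15,ok=F), VALIDATE:P2(v=7,ok=T), TRANSFORM:P1(v=0,ok=F), EMIT:-] out:-; in:P3
Tick 4: [PARSE:-, VALIDATE:P3(v=15,ok=F), TRANSFORM:P2(v=21,ok=T), EMIT:P1(v=0,ok=F)] out:-; in:-
Tick 5: [PARSE:-, VALIDATE:-, TRANSFORM:P3(v=0,ok=F), EMIT:P2(v=21,ok=T)] out:P1(v=0); in:-
Tick 6: [PARSE:P4(v=18,ok=F), VALIDATE:-, TRANSFORM:-, EMIT:P3(v=0,ok=F)] out:P2(v=21); in:P4
Tick 7: [PARSE:-, VALIDATE:P4(v=18,ok=T), TRANSFORM:-, EMIT:-] out:P3(v=0); in:-
Tick 8: [PARSE:P5(v=7,ok=F), VALIDATE:-, TRANSFORM:P4(v=54,ok=T), EMIT:-] out:-; in:P5
Tick 9: [PARSE:P6(v=2,ok=F), VALIDATE:P5(v=7,ok=F), TRANSFORM:-, EMIT:P4(v=54,ok=T)] out:-; in:P6
Tick 10: [PARSE:-, VALIDATE:P6(v=2,ok=T), TRANSFORM:P5(v=0,ok=F), EMIT:-] out:P4(v=54); in:-
Tick 11: [PARSE:-, VALIDATE:-, TRANSFORM:P6(v=6,ok=T), EMIT:P5(v=0,ok=F)] out:-; in:-
At end of tick 11: ['-', '-', 'P6', 'P5']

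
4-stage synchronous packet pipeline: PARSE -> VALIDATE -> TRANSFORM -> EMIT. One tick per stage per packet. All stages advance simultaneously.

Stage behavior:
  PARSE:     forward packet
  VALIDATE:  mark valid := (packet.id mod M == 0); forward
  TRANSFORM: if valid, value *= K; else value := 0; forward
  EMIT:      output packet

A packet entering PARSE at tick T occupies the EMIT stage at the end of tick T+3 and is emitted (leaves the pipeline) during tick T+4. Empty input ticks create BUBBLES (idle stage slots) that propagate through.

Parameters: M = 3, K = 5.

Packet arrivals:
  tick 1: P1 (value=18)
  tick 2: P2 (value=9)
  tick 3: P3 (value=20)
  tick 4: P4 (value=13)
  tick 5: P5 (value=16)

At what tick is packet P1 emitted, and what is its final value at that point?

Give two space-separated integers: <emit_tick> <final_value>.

Answer: 5 0

Derivation:
Tick 1: [PARSE:P1(v=18,ok=F), VALIDATE:-, TRANSFORM:-, EMIT:-] out:-; in:P1
Tick 2: [PARSE:P2(v=9,ok=F), VALIDATE:P1(v=18,ok=F), TRANSFORM:-, EMIT:-] out:-; in:P2
Tick 3: [PARSE:P3(v=20,ok=F), VALIDATE:P2(v=9,ok=F), TRANSFORM:P1(v=0,ok=F), EMIT:-] out:-; in:P3
Tick 4: [PARSE:P4(v=13,ok=F), VALIDATE:P3(v=20,ok=T), TRANSFORM:P2(v=0,ok=F), EMIT:P1(v=0,ok=F)] out:-; in:P4
Tick 5: [PARSE:P5(v=16,ok=F), VALIDATE:P4(v=13,ok=F), TRANSFORM:P3(v=100,ok=T), EMIT:P2(v=0,ok=F)] out:P1(v=0); in:P5
Tick 6: [PARSE:-, VALIDATE:P5(v=16,ok=F), TRANSFORM:P4(v=0,ok=F), EMIT:P3(v=100,ok=T)] out:P2(v=0); in:-
Tick 7: [PARSE:-, VALIDATE:-, TRANSFORM:P5(v=0,ok=F), EMIT:P4(v=0,ok=F)] out:P3(v=100); in:-
Tick 8: [PARSE:-, VALIDATE:-, TRANSFORM:-, EMIT:P5(v=0,ok=F)] out:P4(v=0); in:-
Tick 9: [PARSE:-, VALIDATE:-, TRANSFORM:-, EMIT:-] out:P5(v=0); in:-
P1: arrives tick 1, valid=False (id=1, id%3=1), emit tick 5, final value 0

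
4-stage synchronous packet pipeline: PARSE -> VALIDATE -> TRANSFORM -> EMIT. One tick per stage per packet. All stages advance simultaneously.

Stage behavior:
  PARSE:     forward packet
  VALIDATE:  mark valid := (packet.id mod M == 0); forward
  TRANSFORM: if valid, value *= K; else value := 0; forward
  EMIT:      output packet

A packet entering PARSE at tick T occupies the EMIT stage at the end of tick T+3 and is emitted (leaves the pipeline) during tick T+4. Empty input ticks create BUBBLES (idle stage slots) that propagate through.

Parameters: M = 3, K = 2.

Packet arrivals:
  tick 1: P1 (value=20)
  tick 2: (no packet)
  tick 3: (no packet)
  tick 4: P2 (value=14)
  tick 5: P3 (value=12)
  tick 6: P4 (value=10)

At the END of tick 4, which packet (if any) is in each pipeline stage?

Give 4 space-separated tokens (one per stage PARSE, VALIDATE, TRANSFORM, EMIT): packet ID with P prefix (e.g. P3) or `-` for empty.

Answer: P2 - - P1

Derivation:
Tick 1: [PARSE:P1(v=20,ok=F), VALIDATE:-, TRANSFORM:-, EMIT:-] out:-; in:P1
Tick 2: [PARSE:-, VALIDATE:P1(v=20,ok=F), TRANSFORM:-, EMIT:-] out:-; in:-
Tick 3: [PARSE:-, VALIDATE:-, TRANSFORM:P1(v=0,ok=F), EMIT:-] out:-; in:-
Tick 4: [PARSE:P2(v=14,ok=F), VALIDATE:-, TRANSFORM:-, EMIT:P1(v=0,ok=F)] out:-; in:P2
At end of tick 4: ['P2', '-', '-', 'P1']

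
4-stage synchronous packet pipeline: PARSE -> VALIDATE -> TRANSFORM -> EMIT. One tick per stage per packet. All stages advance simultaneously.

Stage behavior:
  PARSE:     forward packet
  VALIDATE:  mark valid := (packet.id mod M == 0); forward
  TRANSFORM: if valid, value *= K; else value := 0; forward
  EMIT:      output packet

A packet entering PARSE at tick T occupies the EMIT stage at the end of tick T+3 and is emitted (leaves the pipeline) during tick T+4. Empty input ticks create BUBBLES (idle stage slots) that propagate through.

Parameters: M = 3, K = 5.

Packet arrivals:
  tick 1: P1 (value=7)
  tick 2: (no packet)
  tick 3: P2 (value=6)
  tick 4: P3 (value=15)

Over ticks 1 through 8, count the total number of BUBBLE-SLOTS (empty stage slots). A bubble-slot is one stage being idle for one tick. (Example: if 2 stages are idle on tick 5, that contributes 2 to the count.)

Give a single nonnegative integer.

Answer: 20

Derivation:
Tick 1: [PARSE:P1(v=7,ok=F), VALIDATE:-, TRANSFORM:-, EMIT:-] out:-; bubbles=3
Tick 2: [PARSE:-, VALIDATE:P1(v=7,ok=F), TRANSFORM:-, EMIT:-] out:-; bubbles=3
Tick 3: [PARSE:P2(v=6,ok=F), VALIDATE:-, TRANSFORM:P1(v=0,ok=F), EMIT:-] out:-; bubbles=2
Tick 4: [PARSE:P3(v=15,ok=F), VALIDATE:P2(v=6,ok=F), TRANSFORM:-, EMIT:P1(v=0,ok=F)] out:-; bubbles=1
Tick 5: [PARSE:-, VALIDATE:P3(v=15,ok=T), TRANSFORM:P2(v=0,ok=F), EMIT:-] out:P1(v=0); bubbles=2
Tick 6: [PARSE:-, VALIDATE:-, TRANSFORM:P3(v=75,ok=T), EMIT:P2(v=0,ok=F)] out:-; bubbles=2
Tick 7: [PARSE:-, VALIDATE:-, TRANSFORM:-, EMIT:P3(v=75,ok=T)] out:P2(v=0); bubbles=3
Tick 8: [PARSE:-, VALIDATE:-, TRANSFORM:-, EMIT:-] out:P3(v=75); bubbles=4
Total bubble-slots: 20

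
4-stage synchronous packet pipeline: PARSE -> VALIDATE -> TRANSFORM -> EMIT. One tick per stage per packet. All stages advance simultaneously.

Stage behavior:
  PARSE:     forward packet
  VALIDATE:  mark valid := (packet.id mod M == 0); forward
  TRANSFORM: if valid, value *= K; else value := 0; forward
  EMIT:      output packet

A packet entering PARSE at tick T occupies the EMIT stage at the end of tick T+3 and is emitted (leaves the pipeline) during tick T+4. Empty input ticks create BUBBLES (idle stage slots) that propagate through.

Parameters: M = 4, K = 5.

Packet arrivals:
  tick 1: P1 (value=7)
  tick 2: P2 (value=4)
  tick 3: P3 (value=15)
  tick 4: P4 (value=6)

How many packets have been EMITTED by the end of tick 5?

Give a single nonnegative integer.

Answer: 1

Derivation:
Tick 1: [PARSE:P1(v=7,ok=F), VALIDATE:-, TRANSFORM:-, EMIT:-] out:-; in:P1
Tick 2: [PARSE:P2(v=4,ok=F), VALIDATE:P1(v=7,ok=F), TRANSFORM:-, EMIT:-] out:-; in:P2
Tick 3: [PARSE:P3(v=15,ok=F), VALIDATE:P2(v=4,ok=F), TRANSFORM:P1(v=0,ok=F), EMIT:-] out:-; in:P3
Tick 4: [PARSE:P4(v=6,ok=F), VALIDATE:P3(v=15,ok=F), TRANSFORM:P2(v=0,ok=F), EMIT:P1(v=0,ok=F)] out:-; in:P4
Tick 5: [PARSE:-, VALIDATE:P4(v=6,ok=T), TRANSFORM:P3(v=0,ok=F), EMIT:P2(v=0,ok=F)] out:P1(v=0); in:-
Emitted by tick 5: ['P1']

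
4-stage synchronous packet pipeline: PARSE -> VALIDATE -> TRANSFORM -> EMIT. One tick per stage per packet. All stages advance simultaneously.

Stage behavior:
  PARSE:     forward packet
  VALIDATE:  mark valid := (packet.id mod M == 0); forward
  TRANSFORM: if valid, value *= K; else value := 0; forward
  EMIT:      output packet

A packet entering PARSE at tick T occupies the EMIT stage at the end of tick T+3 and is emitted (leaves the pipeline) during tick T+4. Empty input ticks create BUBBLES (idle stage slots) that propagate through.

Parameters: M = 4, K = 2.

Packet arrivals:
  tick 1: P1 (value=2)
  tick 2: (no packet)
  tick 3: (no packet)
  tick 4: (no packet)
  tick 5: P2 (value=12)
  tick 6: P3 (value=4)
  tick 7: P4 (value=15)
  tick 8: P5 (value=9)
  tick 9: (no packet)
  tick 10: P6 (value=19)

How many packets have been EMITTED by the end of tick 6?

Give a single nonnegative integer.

Tick 1: [PARSE:P1(v=2,ok=F), VALIDATE:-, TRANSFORM:-, EMIT:-] out:-; in:P1
Tick 2: [PARSE:-, VALIDATE:P1(v=2,ok=F), TRANSFORM:-, EMIT:-] out:-; in:-
Tick 3: [PARSE:-, VALIDATE:-, TRANSFORM:P1(v=0,ok=F), EMIT:-] out:-; in:-
Tick 4: [PARSE:-, VALIDATE:-, TRANSFORM:-, EMIT:P1(v=0,ok=F)] out:-; in:-
Tick 5: [PARSE:P2(v=12,ok=F), VALIDATE:-, TRANSFORM:-, EMIT:-] out:P1(v=0); in:P2
Tick 6: [PARSE:P3(v=4,ok=F), VALIDATE:P2(v=12,ok=F), TRANSFORM:-, EMIT:-] out:-; in:P3
Emitted by tick 6: ['P1']

Answer: 1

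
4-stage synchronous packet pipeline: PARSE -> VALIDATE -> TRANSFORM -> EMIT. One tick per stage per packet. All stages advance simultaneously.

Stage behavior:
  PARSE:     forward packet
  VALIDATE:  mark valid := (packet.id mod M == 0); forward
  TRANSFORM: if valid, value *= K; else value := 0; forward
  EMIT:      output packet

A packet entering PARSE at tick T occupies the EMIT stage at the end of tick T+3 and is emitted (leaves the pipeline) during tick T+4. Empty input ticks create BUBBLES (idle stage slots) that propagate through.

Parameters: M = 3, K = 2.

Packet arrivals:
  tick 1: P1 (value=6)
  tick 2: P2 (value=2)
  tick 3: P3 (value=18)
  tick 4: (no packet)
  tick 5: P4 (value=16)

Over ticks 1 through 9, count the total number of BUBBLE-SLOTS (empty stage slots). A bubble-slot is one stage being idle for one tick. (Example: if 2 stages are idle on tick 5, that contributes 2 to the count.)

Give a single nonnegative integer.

Answer: 20

Derivation:
Tick 1: [PARSE:P1(v=6,ok=F), VALIDATE:-, TRANSFORM:-, EMIT:-] out:-; bubbles=3
Tick 2: [PARSE:P2(v=2,ok=F), VALIDATE:P1(v=6,ok=F), TRANSFORM:-, EMIT:-] out:-; bubbles=2
Tick 3: [PARSE:P3(v=18,ok=F), VALIDATE:P2(v=2,ok=F), TRANSFORM:P1(v=0,ok=F), EMIT:-] out:-; bubbles=1
Tick 4: [PARSE:-, VALIDATE:P3(v=18,ok=T), TRANSFORM:P2(v=0,ok=F), EMIT:P1(v=0,ok=F)] out:-; bubbles=1
Tick 5: [PARSE:P4(v=16,ok=F), VALIDATE:-, TRANSFORM:P3(v=36,ok=T), EMIT:P2(v=0,ok=F)] out:P1(v=0); bubbles=1
Tick 6: [PARSE:-, VALIDATE:P4(v=16,ok=F), TRANSFORM:-, EMIT:P3(v=36,ok=T)] out:P2(v=0); bubbles=2
Tick 7: [PARSE:-, VALIDATE:-, TRANSFORM:P4(v=0,ok=F), EMIT:-] out:P3(v=36); bubbles=3
Tick 8: [PARSE:-, VALIDATE:-, TRANSFORM:-, EMIT:P4(v=0,ok=F)] out:-; bubbles=3
Tick 9: [PARSE:-, VALIDATE:-, TRANSFORM:-, EMIT:-] out:P4(v=0); bubbles=4
Total bubble-slots: 20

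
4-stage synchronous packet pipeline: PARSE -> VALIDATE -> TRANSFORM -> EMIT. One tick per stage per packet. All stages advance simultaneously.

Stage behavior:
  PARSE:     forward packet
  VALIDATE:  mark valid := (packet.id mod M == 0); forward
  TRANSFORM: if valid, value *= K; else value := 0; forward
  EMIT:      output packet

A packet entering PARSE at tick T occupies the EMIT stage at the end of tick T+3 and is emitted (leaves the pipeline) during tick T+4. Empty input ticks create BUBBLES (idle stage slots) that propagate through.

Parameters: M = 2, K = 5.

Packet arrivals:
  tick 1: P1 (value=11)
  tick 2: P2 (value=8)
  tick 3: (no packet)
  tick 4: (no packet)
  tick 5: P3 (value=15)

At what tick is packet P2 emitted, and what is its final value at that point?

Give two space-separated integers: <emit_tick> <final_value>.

Answer: 6 40

Derivation:
Tick 1: [PARSE:P1(v=11,ok=F), VALIDATE:-, TRANSFORM:-, EMIT:-] out:-; in:P1
Tick 2: [PARSE:P2(v=8,ok=F), VALIDATE:P1(v=11,ok=F), TRANSFORM:-, EMIT:-] out:-; in:P2
Tick 3: [PARSE:-, VALIDATE:P2(v=8,ok=T), TRANSFORM:P1(v=0,ok=F), EMIT:-] out:-; in:-
Tick 4: [PARSE:-, VALIDATE:-, TRANSFORM:P2(v=40,ok=T), EMIT:P1(v=0,ok=F)] out:-; in:-
Tick 5: [PARSE:P3(v=15,ok=F), VALIDATE:-, TRANSFORM:-, EMIT:P2(v=40,ok=T)] out:P1(v=0); in:P3
Tick 6: [PARSE:-, VALIDATE:P3(v=15,ok=F), TRANSFORM:-, EMIT:-] out:P2(v=40); in:-
Tick 7: [PARSE:-, VALIDATE:-, TRANSFORM:P3(v=0,ok=F), EMIT:-] out:-; in:-
Tick 8: [PARSE:-, VALIDATE:-, TRANSFORM:-, EMIT:P3(v=0,ok=F)] out:-; in:-
Tick 9: [PARSE:-, VALIDATE:-, TRANSFORM:-, EMIT:-] out:P3(v=0); in:-
P2: arrives tick 2, valid=True (id=2, id%2=0), emit tick 6, final value 40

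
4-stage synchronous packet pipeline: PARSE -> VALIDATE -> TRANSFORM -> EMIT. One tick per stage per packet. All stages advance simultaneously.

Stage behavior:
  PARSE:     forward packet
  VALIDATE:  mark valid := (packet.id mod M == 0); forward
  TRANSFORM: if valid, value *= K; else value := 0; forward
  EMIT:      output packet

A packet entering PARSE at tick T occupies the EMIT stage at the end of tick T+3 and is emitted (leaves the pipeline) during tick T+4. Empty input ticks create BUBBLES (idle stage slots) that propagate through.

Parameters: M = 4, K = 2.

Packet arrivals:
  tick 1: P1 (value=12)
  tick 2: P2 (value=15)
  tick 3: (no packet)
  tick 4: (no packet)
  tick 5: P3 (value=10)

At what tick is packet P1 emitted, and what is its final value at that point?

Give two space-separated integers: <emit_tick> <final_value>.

Answer: 5 0

Derivation:
Tick 1: [PARSE:P1(v=12,ok=F), VALIDATE:-, TRANSFORM:-, EMIT:-] out:-; in:P1
Tick 2: [PARSE:P2(v=15,ok=F), VALIDATE:P1(v=12,ok=F), TRANSFORM:-, EMIT:-] out:-; in:P2
Tick 3: [PARSE:-, VALIDATE:P2(v=15,ok=F), TRANSFORM:P1(v=0,ok=F), EMIT:-] out:-; in:-
Tick 4: [PARSE:-, VALIDATE:-, TRANSFORM:P2(v=0,ok=F), EMIT:P1(v=0,ok=F)] out:-; in:-
Tick 5: [PARSE:P3(v=10,ok=F), VALIDATE:-, TRANSFORM:-, EMIT:P2(v=0,ok=F)] out:P1(v=0); in:P3
Tick 6: [PARSE:-, VALIDATE:P3(v=10,ok=F), TRANSFORM:-, EMIT:-] out:P2(v=0); in:-
Tick 7: [PARSE:-, VALIDATE:-, TRANSFORM:P3(v=0,ok=F), EMIT:-] out:-; in:-
Tick 8: [PARSE:-, VALIDATE:-, TRANSFORM:-, EMIT:P3(v=0,ok=F)] out:-; in:-
Tick 9: [PARSE:-, VALIDATE:-, TRANSFORM:-, EMIT:-] out:P3(v=0); in:-
P1: arrives tick 1, valid=False (id=1, id%4=1), emit tick 5, final value 0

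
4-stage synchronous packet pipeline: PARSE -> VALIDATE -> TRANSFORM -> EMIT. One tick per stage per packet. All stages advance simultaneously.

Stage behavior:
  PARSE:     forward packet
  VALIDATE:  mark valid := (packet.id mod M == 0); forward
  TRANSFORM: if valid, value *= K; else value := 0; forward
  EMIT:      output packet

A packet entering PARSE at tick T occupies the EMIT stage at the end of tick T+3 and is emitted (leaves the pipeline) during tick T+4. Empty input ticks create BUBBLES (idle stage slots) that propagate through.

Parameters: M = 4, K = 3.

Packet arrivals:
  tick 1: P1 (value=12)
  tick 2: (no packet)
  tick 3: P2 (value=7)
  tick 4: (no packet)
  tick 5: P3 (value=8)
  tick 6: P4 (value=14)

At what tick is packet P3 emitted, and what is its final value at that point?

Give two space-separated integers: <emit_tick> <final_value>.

Tick 1: [PARSE:P1(v=12,ok=F), VALIDATE:-, TRANSFORM:-, EMIT:-] out:-; in:P1
Tick 2: [PARSE:-, VALIDATE:P1(v=12,ok=F), TRANSFORM:-, EMIT:-] out:-; in:-
Tick 3: [PARSE:P2(v=7,ok=F), VALIDATE:-, TRANSFORM:P1(v=0,ok=F), EMIT:-] out:-; in:P2
Tick 4: [PARSE:-, VALIDATE:P2(v=7,ok=F), TRANSFORM:-, EMIT:P1(v=0,ok=F)] out:-; in:-
Tick 5: [PARSE:P3(v=8,ok=F), VALIDATE:-, TRANSFORM:P2(v=0,ok=F), EMIT:-] out:P1(v=0); in:P3
Tick 6: [PARSE:P4(v=14,ok=F), VALIDATE:P3(v=8,ok=F), TRANSFORM:-, EMIT:P2(v=0,ok=F)] out:-; in:P4
Tick 7: [PARSE:-, VALIDATE:P4(v=14,ok=T), TRANSFORM:P3(v=0,ok=F), EMIT:-] out:P2(v=0); in:-
Tick 8: [PARSE:-, VALIDATE:-, TRANSFORM:P4(v=42,ok=T), EMIT:P3(v=0,ok=F)] out:-; in:-
Tick 9: [PARSE:-, VALIDATE:-, TRANSFORM:-, EMIT:P4(v=42,ok=T)] out:P3(v=0); in:-
Tick 10: [PARSE:-, VALIDATE:-, TRANSFORM:-, EMIT:-] out:P4(v=42); in:-
P3: arrives tick 5, valid=False (id=3, id%4=3), emit tick 9, final value 0

Answer: 9 0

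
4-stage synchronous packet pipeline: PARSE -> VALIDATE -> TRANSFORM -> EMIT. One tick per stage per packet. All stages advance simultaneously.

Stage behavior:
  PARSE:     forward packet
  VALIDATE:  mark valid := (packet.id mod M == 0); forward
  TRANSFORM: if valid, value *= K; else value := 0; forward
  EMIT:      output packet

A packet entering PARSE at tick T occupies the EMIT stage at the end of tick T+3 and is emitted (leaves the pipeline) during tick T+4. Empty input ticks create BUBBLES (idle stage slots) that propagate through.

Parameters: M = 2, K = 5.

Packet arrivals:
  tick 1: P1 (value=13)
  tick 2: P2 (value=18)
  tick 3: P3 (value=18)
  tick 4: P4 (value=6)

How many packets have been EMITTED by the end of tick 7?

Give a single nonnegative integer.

Tick 1: [PARSE:P1(v=13,ok=F), VALIDATE:-, TRANSFORM:-, EMIT:-] out:-; in:P1
Tick 2: [PARSE:P2(v=18,ok=F), VALIDATE:P1(v=13,ok=F), TRANSFORM:-, EMIT:-] out:-; in:P2
Tick 3: [PARSE:P3(v=18,ok=F), VALIDATE:P2(v=18,ok=T), TRANSFORM:P1(v=0,ok=F), EMIT:-] out:-; in:P3
Tick 4: [PARSE:P4(v=6,ok=F), VALIDATE:P3(v=18,ok=F), TRANSFORM:P2(v=90,ok=T), EMIT:P1(v=0,ok=F)] out:-; in:P4
Tick 5: [PARSE:-, VALIDATE:P4(v=6,ok=T), TRANSFORM:P3(v=0,ok=F), EMIT:P2(v=90,ok=T)] out:P1(v=0); in:-
Tick 6: [PARSE:-, VALIDATE:-, TRANSFORM:P4(v=30,ok=T), EMIT:P3(v=0,ok=F)] out:P2(v=90); in:-
Tick 7: [PARSE:-, VALIDATE:-, TRANSFORM:-, EMIT:P4(v=30,ok=T)] out:P3(v=0); in:-
Emitted by tick 7: ['P1', 'P2', 'P3']

Answer: 3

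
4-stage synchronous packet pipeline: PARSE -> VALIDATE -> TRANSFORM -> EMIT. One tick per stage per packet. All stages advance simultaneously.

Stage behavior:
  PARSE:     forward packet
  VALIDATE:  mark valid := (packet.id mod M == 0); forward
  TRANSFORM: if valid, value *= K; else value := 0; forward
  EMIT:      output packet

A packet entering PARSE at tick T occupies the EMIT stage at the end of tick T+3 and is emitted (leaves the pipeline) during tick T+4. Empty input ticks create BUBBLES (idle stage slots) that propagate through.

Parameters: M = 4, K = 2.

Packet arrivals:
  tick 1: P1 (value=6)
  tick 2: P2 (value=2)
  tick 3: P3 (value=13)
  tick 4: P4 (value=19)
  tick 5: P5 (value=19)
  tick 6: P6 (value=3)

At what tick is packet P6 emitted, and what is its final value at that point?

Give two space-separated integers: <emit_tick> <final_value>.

Tick 1: [PARSE:P1(v=6,ok=F), VALIDATE:-, TRANSFORM:-, EMIT:-] out:-; in:P1
Tick 2: [PARSE:P2(v=2,ok=F), VALIDATE:P1(v=6,ok=F), TRANSFORM:-, EMIT:-] out:-; in:P2
Tick 3: [PARSE:P3(v=13,ok=F), VALIDATE:P2(v=2,ok=F), TRANSFORM:P1(v=0,ok=F), EMIT:-] out:-; in:P3
Tick 4: [PARSE:P4(v=19,ok=F), VALIDATE:P3(v=13,ok=F), TRANSFORM:P2(v=0,ok=F), EMIT:P1(v=0,ok=F)] out:-; in:P4
Tick 5: [PARSE:P5(v=19,ok=F), VALIDATE:P4(v=19,ok=T), TRANSFORM:P3(v=0,ok=F), EMIT:P2(v=0,ok=F)] out:P1(v=0); in:P5
Tick 6: [PARSE:P6(v=3,ok=F), VALIDATE:P5(v=19,ok=F), TRANSFORM:P4(v=38,ok=T), EMIT:P3(v=0,ok=F)] out:P2(v=0); in:P6
Tick 7: [PARSE:-, VALIDATE:P6(v=3,ok=F), TRANSFORM:P5(v=0,ok=F), EMIT:P4(v=38,ok=T)] out:P3(v=0); in:-
Tick 8: [PARSE:-, VALIDATE:-, TRANSFORM:P6(v=0,ok=F), EMIT:P5(v=0,ok=F)] out:P4(v=38); in:-
Tick 9: [PARSE:-, VALIDATE:-, TRANSFORM:-, EMIT:P6(v=0,ok=F)] out:P5(v=0); in:-
Tick 10: [PARSE:-, VALIDATE:-, TRANSFORM:-, EMIT:-] out:P6(v=0); in:-
P6: arrives tick 6, valid=False (id=6, id%4=2), emit tick 10, final value 0

Answer: 10 0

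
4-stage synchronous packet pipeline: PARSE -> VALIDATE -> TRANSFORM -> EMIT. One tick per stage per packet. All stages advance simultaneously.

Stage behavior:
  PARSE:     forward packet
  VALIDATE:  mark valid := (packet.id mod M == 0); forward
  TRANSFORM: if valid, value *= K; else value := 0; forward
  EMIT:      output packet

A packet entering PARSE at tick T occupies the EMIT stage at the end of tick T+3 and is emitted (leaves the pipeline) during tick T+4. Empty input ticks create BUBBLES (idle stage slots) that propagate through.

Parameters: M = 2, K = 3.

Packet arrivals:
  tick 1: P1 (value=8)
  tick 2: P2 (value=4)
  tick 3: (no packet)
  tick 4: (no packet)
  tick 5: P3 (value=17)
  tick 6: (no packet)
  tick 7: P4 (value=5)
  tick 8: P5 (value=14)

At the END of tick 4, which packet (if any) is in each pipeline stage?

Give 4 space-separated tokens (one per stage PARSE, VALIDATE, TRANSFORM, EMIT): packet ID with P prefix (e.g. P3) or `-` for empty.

Answer: - - P2 P1

Derivation:
Tick 1: [PARSE:P1(v=8,ok=F), VALIDATE:-, TRANSFORM:-, EMIT:-] out:-; in:P1
Tick 2: [PARSE:P2(v=4,ok=F), VALIDATE:P1(v=8,ok=F), TRANSFORM:-, EMIT:-] out:-; in:P2
Tick 3: [PARSE:-, VALIDATE:P2(v=4,ok=T), TRANSFORM:P1(v=0,ok=F), EMIT:-] out:-; in:-
Tick 4: [PARSE:-, VALIDATE:-, TRANSFORM:P2(v=12,ok=T), EMIT:P1(v=0,ok=F)] out:-; in:-
At end of tick 4: ['-', '-', 'P2', 'P1']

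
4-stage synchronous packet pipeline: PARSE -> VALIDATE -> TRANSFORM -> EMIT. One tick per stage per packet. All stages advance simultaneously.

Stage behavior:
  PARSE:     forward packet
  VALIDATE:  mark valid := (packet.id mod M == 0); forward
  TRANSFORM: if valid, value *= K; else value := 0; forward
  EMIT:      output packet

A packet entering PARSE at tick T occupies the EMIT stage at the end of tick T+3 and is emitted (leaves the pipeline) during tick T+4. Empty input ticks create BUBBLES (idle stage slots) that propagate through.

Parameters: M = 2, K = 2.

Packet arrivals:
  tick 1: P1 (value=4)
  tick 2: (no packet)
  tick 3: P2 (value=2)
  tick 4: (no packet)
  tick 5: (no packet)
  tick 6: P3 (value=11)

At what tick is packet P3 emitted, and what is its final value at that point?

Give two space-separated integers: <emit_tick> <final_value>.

Tick 1: [PARSE:P1(v=4,ok=F), VALIDATE:-, TRANSFORM:-, EMIT:-] out:-; in:P1
Tick 2: [PARSE:-, VALIDATE:P1(v=4,ok=F), TRANSFORM:-, EMIT:-] out:-; in:-
Tick 3: [PARSE:P2(v=2,ok=F), VALIDATE:-, TRANSFORM:P1(v=0,ok=F), EMIT:-] out:-; in:P2
Tick 4: [PARSE:-, VALIDATE:P2(v=2,ok=T), TRANSFORM:-, EMIT:P1(v=0,ok=F)] out:-; in:-
Tick 5: [PARSE:-, VALIDATE:-, TRANSFORM:P2(v=4,ok=T), EMIT:-] out:P1(v=0); in:-
Tick 6: [PARSE:P3(v=11,ok=F), VALIDATE:-, TRANSFORM:-, EMIT:P2(v=4,ok=T)] out:-; in:P3
Tick 7: [PARSE:-, VALIDATE:P3(v=11,ok=F), TRANSFORM:-, EMIT:-] out:P2(v=4); in:-
Tick 8: [PARSE:-, VALIDATE:-, TRANSFORM:P3(v=0,ok=F), EMIT:-] out:-; in:-
Tick 9: [PARSE:-, VALIDATE:-, TRANSFORM:-, EMIT:P3(v=0,ok=F)] out:-; in:-
Tick 10: [PARSE:-, VALIDATE:-, TRANSFORM:-, EMIT:-] out:P3(v=0); in:-
P3: arrives tick 6, valid=False (id=3, id%2=1), emit tick 10, final value 0

Answer: 10 0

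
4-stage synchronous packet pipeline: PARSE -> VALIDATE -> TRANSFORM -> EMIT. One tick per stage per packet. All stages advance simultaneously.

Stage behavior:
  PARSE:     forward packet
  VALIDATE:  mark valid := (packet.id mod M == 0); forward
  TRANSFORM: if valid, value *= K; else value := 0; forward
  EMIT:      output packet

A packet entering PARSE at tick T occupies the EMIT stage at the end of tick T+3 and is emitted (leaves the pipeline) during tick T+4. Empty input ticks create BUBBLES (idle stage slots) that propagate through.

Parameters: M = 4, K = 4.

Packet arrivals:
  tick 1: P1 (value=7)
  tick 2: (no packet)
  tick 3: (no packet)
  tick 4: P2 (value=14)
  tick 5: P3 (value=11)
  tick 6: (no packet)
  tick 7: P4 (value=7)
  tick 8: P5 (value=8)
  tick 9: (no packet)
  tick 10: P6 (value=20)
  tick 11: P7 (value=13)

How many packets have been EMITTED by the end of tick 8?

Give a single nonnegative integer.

Answer: 2

Derivation:
Tick 1: [PARSE:P1(v=7,ok=F), VALIDATE:-, TRANSFORM:-, EMIT:-] out:-; in:P1
Tick 2: [PARSE:-, VALIDATE:P1(v=7,ok=F), TRANSFORM:-, EMIT:-] out:-; in:-
Tick 3: [PARSE:-, VALIDATE:-, TRANSFORM:P1(v=0,ok=F), EMIT:-] out:-; in:-
Tick 4: [PARSE:P2(v=14,ok=F), VALIDATE:-, TRANSFORM:-, EMIT:P1(v=0,ok=F)] out:-; in:P2
Tick 5: [PARSE:P3(v=11,ok=F), VALIDATE:P2(v=14,ok=F), TRANSFORM:-, EMIT:-] out:P1(v=0); in:P3
Tick 6: [PARSE:-, VALIDATE:P3(v=11,ok=F), TRANSFORM:P2(v=0,ok=F), EMIT:-] out:-; in:-
Tick 7: [PARSE:P4(v=7,ok=F), VALIDATE:-, TRANSFORM:P3(v=0,ok=F), EMIT:P2(v=0,ok=F)] out:-; in:P4
Tick 8: [PARSE:P5(v=8,ok=F), VALIDATE:P4(v=7,ok=T), TRANSFORM:-, EMIT:P3(v=0,ok=F)] out:P2(v=0); in:P5
Emitted by tick 8: ['P1', 'P2']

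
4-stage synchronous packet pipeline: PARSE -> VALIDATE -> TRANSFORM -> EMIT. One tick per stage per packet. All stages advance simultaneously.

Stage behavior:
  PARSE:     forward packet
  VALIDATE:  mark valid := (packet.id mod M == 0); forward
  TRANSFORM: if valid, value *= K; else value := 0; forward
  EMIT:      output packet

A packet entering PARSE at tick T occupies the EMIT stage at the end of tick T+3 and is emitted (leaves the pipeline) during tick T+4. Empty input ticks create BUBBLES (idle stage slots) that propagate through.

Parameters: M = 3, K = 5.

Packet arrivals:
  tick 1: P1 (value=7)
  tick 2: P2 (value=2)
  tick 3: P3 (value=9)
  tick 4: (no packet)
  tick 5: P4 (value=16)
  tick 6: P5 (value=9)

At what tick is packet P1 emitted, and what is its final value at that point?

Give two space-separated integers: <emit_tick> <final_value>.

Tick 1: [PARSE:P1(v=7,ok=F), VALIDATE:-, TRANSFORM:-, EMIT:-] out:-; in:P1
Tick 2: [PARSE:P2(v=2,ok=F), VALIDATE:P1(v=7,ok=F), TRANSFORM:-, EMIT:-] out:-; in:P2
Tick 3: [PARSE:P3(v=9,ok=F), VALIDATE:P2(v=2,ok=F), TRANSFORM:P1(v=0,ok=F), EMIT:-] out:-; in:P3
Tick 4: [PARSE:-, VALIDATE:P3(v=9,ok=T), TRANSFORM:P2(v=0,ok=F), EMIT:P1(v=0,ok=F)] out:-; in:-
Tick 5: [PARSE:P4(v=16,ok=F), VALIDATE:-, TRANSFORM:P3(v=45,ok=T), EMIT:P2(v=0,ok=F)] out:P1(v=0); in:P4
Tick 6: [PARSE:P5(v=9,ok=F), VALIDATE:P4(v=16,ok=F), TRANSFORM:-, EMIT:P3(v=45,ok=T)] out:P2(v=0); in:P5
Tick 7: [PARSE:-, VALIDATE:P5(v=9,ok=F), TRANSFORM:P4(v=0,ok=F), EMIT:-] out:P3(v=45); in:-
Tick 8: [PARSE:-, VALIDATE:-, TRANSFORM:P5(v=0,ok=F), EMIT:P4(v=0,ok=F)] out:-; in:-
Tick 9: [PARSE:-, VALIDATE:-, TRANSFORM:-, EMIT:P5(v=0,ok=F)] out:P4(v=0); in:-
Tick 10: [PARSE:-, VALIDATE:-, TRANSFORM:-, EMIT:-] out:P5(v=0); in:-
P1: arrives tick 1, valid=False (id=1, id%3=1), emit tick 5, final value 0

Answer: 5 0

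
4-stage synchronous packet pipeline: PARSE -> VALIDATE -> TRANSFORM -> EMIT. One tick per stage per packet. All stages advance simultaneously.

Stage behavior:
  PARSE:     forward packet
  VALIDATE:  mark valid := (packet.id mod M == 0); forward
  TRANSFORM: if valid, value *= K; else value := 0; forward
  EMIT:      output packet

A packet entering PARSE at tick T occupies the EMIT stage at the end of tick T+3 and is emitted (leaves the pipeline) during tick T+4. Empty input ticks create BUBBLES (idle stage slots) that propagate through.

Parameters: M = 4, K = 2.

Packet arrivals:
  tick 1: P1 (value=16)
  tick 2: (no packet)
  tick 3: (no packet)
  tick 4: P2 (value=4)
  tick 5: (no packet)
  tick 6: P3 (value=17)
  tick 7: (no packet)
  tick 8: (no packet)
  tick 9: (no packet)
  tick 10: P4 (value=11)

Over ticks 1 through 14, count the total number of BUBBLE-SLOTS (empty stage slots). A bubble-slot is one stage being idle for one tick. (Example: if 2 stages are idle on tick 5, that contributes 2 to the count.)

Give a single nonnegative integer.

Answer: 40

Derivation:
Tick 1: [PARSE:P1(v=16,ok=F), VALIDATE:-, TRANSFORM:-, EMIT:-] out:-; bubbles=3
Tick 2: [PARSE:-, VALIDATE:P1(v=16,ok=F), TRANSFORM:-, EMIT:-] out:-; bubbles=3
Tick 3: [PARSE:-, VALIDATE:-, TRANSFORM:P1(v=0,ok=F), EMIT:-] out:-; bubbles=3
Tick 4: [PARSE:P2(v=4,ok=F), VALIDATE:-, TRANSFORM:-, EMIT:P1(v=0,ok=F)] out:-; bubbles=2
Tick 5: [PARSE:-, VALIDATE:P2(v=4,ok=F), TRANSFORM:-, EMIT:-] out:P1(v=0); bubbles=3
Tick 6: [PARSE:P3(v=17,ok=F), VALIDATE:-, TRANSFORM:P2(v=0,ok=F), EMIT:-] out:-; bubbles=2
Tick 7: [PARSE:-, VALIDATE:P3(v=17,ok=F), TRANSFORM:-, EMIT:P2(v=0,ok=F)] out:-; bubbles=2
Tick 8: [PARSE:-, VALIDATE:-, TRANSFORM:P3(v=0,ok=F), EMIT:-] out:P2(v=0); bubbles=3
Tick 9: [PARSE:-, VALIDATE:-, TRANSFORM:-, EMIT:P3(v=0,ok=F)] out:-; bubbles=3
Tick 10: [PARSE:P4(v=11,ok=F), VALIDATE:-, TRANSFORM:-, EMIT:-] out:P3(v=0); bubbles=3
Tick 11: [PARSE:-, VALIDATE:P4(v=11,ok=T), TRANSFORM:-, EMIT:-] out:-; bubbles=3
Tick 12: [PARSE:-, VALIDATE:-, TRANSFORM:P4(v=22,ok=T), EMIT:-] out:-; bubbles=3
Tick 13: [PARSE:-, VALIDATE:-, TRANSFORM:-, EMIT:P4(v=22,ok=T)] out:-; bubbles=3
Tick 14: [PARSE:-, VALIDATE:-, TRANSFORM:-, EMIT:-] out:P4(v=22); bubbles=4
Total bubble-slots: 40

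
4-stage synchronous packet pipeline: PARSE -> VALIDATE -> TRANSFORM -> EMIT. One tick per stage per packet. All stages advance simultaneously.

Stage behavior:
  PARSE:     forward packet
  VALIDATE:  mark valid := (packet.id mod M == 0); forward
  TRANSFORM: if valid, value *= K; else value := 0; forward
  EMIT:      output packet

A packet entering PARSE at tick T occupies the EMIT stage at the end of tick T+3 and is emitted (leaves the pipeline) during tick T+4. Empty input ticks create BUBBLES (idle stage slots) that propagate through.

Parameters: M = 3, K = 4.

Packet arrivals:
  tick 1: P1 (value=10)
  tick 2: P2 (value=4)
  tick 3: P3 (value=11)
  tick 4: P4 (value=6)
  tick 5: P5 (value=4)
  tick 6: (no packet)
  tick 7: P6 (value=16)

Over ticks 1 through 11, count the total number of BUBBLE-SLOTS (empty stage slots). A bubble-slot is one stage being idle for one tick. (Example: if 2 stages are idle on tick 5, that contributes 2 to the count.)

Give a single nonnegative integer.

Answer: 20

Derivation:
Tick 1: [PARSE:P1(v=10,ok=F), VALIDATE:-, TRANSFORM:-, EMIT:-] out:-; bubbles=3
Tick 2: [PARSE:P2(v=4,ok=F), VALIDATE:P1(v=10,ok=F), TRANSFORM:-, EMIT:-] out:-; bubbles=2
Tick 3: [PARSE:P3(v=11,ok=F), VALIDATE:P2(v=4,ok=F), TRANSFORM:P1(v=0,ok=F), EMIT:-] out:-; bubbles=1
Tick 4: [PARSE:P4(v=6,ok=F), VALIDATE:P3(v=11,ok=T), TRANSFORM:P2(v=0,ok=F), EMIT:P1(v=0,ok=F)] out:-; bubbles=0
Tick 5: [PARSE:P5(v=4,ok=F), VALIDATE:P4(v=6,ok=F), TRANSFORM:P3(v=44,ok=T), EMIT:P2(v=0,ok=F)] out:P1(v=0); bubbles=0
Tick 6: [PARSE:-, VALIDATE:P5(v=4,ok=F), TRANSFORM:P4(v=0,ok=F), EMIT:P3(v=44,ok=T)] out:P2(v=0); bubbles=1
Tick 7: [PARSE:P6(v=16,ok=F), VALIDATE:-, TRANSFORM:P5(v=0,ok=F), EMIT:P4(v=0,ok=F)] out:P3(v=44); bubbles=1
Tick 8: [PARSE:-, VALIDATE:P6(v=16,ok=T), TRANSFORM:-, EMIT:P5(v=0,ok=F)] out:P4(v=0); bubbles=2
Tick 9: [PARSE:-, VALIDATE:-, TRANSFORM:P6(v=64,ok=T), EMIT:-] out:P5(v=0); bubbles=3
Tick 10: [PARSE:-, VALIDATE:-, TRANSFORM:-, EMIT:P6(v=64,ok=T)] out:-; bubbles=3
Tick 11: [PARSE:-, VALIDATE:-, TRANSFORM:-, EMIT:-] out:P6(v=64); bubbles=4
Total bubble-slots: 20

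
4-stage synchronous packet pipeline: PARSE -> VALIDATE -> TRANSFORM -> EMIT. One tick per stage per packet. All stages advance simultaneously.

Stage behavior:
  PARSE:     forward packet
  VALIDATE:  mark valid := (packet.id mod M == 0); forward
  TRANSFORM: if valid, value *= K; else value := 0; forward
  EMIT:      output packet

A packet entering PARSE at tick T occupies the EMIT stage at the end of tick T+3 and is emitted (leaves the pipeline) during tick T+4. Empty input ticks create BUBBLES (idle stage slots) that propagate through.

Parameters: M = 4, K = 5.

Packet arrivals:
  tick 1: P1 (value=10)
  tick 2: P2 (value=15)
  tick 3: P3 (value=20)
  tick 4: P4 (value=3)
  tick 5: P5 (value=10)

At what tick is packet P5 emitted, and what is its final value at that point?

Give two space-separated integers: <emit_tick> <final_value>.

Tick 1: [PARSE:P1(v=10,ok=F), VALIDATE:-, TRANSFORM:-, EMIT:-] out:-; in:P1
Tick 2: [PARSE:P2(v=15,ok=F), VALIDATE:P1(v=10,ok=F), TRANSFORM:-, EMIT:-] out:-; in:P2
Tick 3: [PARSE:P3(v=20,ok=F), VALIDATE:P2(v=15,ok=F), TRANSFORM:P1(v=0,ok=F), EMIT:-] out:-; in:P3
Tick 4: [PARSE:P4(v=3,ok=F), VALIDATE:P3(v=20,ok=F), TRANSFORM:P2(v=0,ok=F), EMIT:P1(v=0,ok=F)] out:-; in:P4
Tick 5: [PARSE:P5(v=10,ok=F), VALIDATE:P4(v=3,ok=T), TRANSFORM:P3(v=0,ok=F), EMIT:P2(v=0,ok=F)] out:P1(v=0); in:P5
Tick 6: [PARSE:-, VALIDATE:P5(v=10,ok=F), TRANSFORM:P4(v=15,ok=T), EMIT:P3(v=0,ok=F)] out:P2(v=0); in:-
Tick 7: [PARSE:-, VALIDATE:-, TRANSFORM:P5(v=0,ok=F), EMIT:P4(v=15,ok=T)] out:P3(v=0); in:-
Tick 8: [PARSE:-, VALIDATE:-, TRANSFORM:-, EMIT:P5(v=0,ok=F)] out:P4(v=15); in:-
Tick 9: [PARSE:-, VALIDATE:-, TRANSFORM:-, EMIT:-] out:P5(v=0); in:-
P5: arrives tick 5, valid=False (id=5, id%4=1), emit tick 9, final value 0

Answer: 9 0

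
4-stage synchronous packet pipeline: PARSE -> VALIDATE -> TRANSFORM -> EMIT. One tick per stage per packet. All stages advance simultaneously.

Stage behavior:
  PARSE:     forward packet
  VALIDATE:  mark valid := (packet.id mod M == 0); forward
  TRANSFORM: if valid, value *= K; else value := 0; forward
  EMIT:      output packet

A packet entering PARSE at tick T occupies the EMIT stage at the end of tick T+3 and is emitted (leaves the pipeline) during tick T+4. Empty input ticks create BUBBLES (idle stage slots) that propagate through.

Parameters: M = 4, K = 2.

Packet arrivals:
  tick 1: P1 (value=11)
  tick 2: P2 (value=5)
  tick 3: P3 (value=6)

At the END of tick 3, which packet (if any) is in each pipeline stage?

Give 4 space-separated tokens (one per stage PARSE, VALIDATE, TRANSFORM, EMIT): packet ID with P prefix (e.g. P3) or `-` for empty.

Answer: P3 P2 P1 -

Derivation:
Tick 1: [PARSE:P1(v=11,ok=F), VALIDATE:-, TRANSFORM:-, EMIT:-] out:-; in:P1
Tick 2: [PARSE:P2(v=5,ok=F), VALIDATE:P1(v=11,ok=F), TRANSFORM:-, EMIT:-] out:-; in:P2
Tick 3: [PARSE:P3(v=6,ok=F), VALIDATE:P2(v=5,ok=F), TRANSFORM:P1(v=0,ok=F), EMIT:-] out:-; in:P3
At end of tick 3: ['P3', 'P2', 'P1', '-']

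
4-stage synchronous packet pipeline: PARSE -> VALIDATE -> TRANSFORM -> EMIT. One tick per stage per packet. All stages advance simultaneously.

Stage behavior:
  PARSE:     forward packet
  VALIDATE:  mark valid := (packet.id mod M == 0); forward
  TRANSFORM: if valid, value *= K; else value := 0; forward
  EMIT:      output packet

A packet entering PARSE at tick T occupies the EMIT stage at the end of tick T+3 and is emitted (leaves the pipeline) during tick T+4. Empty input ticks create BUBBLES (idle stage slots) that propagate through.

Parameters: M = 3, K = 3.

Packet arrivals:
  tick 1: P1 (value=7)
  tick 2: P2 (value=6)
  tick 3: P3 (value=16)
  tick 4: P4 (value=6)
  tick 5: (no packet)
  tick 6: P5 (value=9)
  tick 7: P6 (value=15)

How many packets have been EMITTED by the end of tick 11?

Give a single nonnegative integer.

Answer: 6

Derivation:
Tick 1: [PARSE:P1(v=7,ok=F), VALIDATE:-, TRANSFORM:-, EMIT:-] out:-; in:P1
Tick 2: [PARSE:P2(v=6,ok=F), VALIDATE:P1(v=7,ok=F), TRANSFORM:-, EMIT:-] out:-; in:P2
Tick 3: [PARSE:P3(v=16,ok=F), VALIDATE:P2(v=6,ok=F), TRANSFORM:P1(v=0,ok=F), EMIT:-] out:-; in:P3
Tick 4: [PARSE:P4(v=6,ok=F), VALIDATE:P3(v=16,ok=T), TRANSFORM:P2(v=0,ok=F), EMIT:P1(v=0,ok=F)] out:-; in:P4
Tick 5: [PARSE:-, VALIDATE:P4(v=6,ok=F), TRANSFORM:P3(v=48,ok=T), EMIT:P2(v=0,ok=F)] out:P1(v=0); in:-
Tick 6: [PARSE:P5(v=9,ok=F), VALIDATE:-, TRANSFORM:P4(v=0,ok=F), EMIT:P3(v=48,ok=T)] out:P2(v=0); in:P5
Tick 7: [PARSE:P6(v=15,ok=F), VALIDATE:P5(v=9,ok=F), TRANSFORM:-, EMIT:P4(v=0,ok=F)] out:P3(v=48); in:P6
Tick 8: [PARSE:-, VALIDATE:P6(v=15,ok=T), TRANSFORM:P5(v=0,ok=F), EMIT:-] out:P4(v=0); in:-
Tick 9: [PARSE:-, VALIDATE:-, TRANSFORM:P6(v=45,ok=T), EMIT:P5(v=0,ok=F)] out:-; in:-
Tick 10: [PARSE:-, VALIDATE:-, TRANSFORM:-, EMIT:P6(v=45,ok=T)] out:P5(v=0); in:-
Tick 11: [PARSE:-, VALIDATE:-, TRANSFORM:-, EMIT:-] out:P6(v=45); in:-
Emitted by tick 11: ['P1', 'P2', 'P3', 'P4', 'P5', 'P6']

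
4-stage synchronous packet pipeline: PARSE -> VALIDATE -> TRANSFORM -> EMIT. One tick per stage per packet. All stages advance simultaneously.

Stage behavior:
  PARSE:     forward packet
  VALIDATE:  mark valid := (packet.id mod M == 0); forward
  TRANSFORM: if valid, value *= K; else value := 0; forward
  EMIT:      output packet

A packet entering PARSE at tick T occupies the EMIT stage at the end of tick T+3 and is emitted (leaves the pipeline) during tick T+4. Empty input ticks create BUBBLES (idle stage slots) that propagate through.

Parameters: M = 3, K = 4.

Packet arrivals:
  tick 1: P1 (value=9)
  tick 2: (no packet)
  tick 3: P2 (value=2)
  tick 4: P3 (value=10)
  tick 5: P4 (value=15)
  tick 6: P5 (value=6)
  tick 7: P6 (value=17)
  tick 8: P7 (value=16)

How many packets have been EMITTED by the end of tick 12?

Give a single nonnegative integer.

Answer: 7

Derivation:
Tick 1: [PARSE:P1(v=9,ok=F), VALIDATE:-, TRANSFORM:-, EMIT:-] out:-; in:P1
Tick 2: [PARSE:-, VALIDATE:P1(v=9,ok=F), TRANSFORM:-, EMIT:-] out:-; in:-
Tick 3: [PARSE:P2(v=2,ok=F), VALIDATE:-, TRANSFORM:P1(v=0,ok=F), EMIT:-] out:-; in:P2
Tick 4: [PARSE:P3(v=10,ok=F), VALIDATE:P2(v=2,ok=F), TRANSFORM:-, EMIT:P1(v=0,ok=F)] out:-; in:P3
Tick 5: [PARSE:P4(v=15,ok=F), VALIDATE:P3(v=10,ok=T), TRANSFORM:P2(v=0,ok=F), EMIT:-] out:P1(v=0); in:P4
Tick 6: [PARSE:P5(v=6,ok=F), VALIDATE:P4(v=15,ok=F), TRANSFORM:P3(v=40,ok=T), EMIT:P2(v=0,ok=F)] out:-; in:P5
Tick 7: [PARSE:P6(v=17,ok=F), VALIDATE:P5(v=6,ok=F), TRANSFORM:P4(v=0,ok=F), EMIT:P3(v=40,ok=T)] out:P2(v=0); in:P6
Tick 8: [PARSE:P7(v=16,ok=F), VALIDATE:P6(v=17,ok=T), TRANSFORM:P5(v=0,ok=F), EMIT:P4(v=0,ok=F)] out:P3(v=40); in:P7
Tick 9: [PARSE:-, VALIDATE:P7(v=16,ok=F), TRANSFORM:P6(v=68,ok=T), EMIT:P5(v=0,ok=F)] out:P4(v=0); in:-
Tick 10: [PARSE:-, VALIDATE:-, TRANSFORM:P7(v=0,ok=F), EMIT:P6(v=68,ok=T)] out:P5(v=0); in:-
Tick 11: [PARSE:-, VALIDATE:-, TRANSFORM:-, EMIT:P7(v=0,ok=F)] out:P6(v=68); in:-
Tick 12: [PARSE:-, VALIDATE:-, TRANSFORM:-, EMIT:-] out:P7(v=0); in:-
Emitted by tick 12: ['P1', 'P2', 'P3', 'P4', 'P5', 'P6', 'P7']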